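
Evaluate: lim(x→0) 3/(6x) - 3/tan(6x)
This is an ∞-∞ indeterminate form.

Combine fractions or rationalize to convert ∞-∞ to 0/0 form:
  lim(x→0) 3/(6x) - 3/tan(6x) = 0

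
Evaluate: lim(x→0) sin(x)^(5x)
This is an exponential indeterminate form.

For exponential indeterminate forms, take the natural log:
  Let L = lim(x→0) sin(x)^(5x)
  Then ln(L) = lim(x→0) [exponent × ln(base)]
  Evaluate using L'Hôpital or standard limits, then exponentiate.
  L = 1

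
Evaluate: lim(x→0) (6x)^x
This is an exponential indeterminate form.

For exponential indeterminate forms, take the natural log:
  Let L = lim(x→0) (6x)^x
  Then ln(L) = lim(x→0) [exponent × ln(base)]
  Evaluate using L'Hôpital or standard limits, then exponentiate.
  L = 1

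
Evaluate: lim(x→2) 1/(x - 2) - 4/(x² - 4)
This is an ∞-∞ indeterminate form.

Combine fractions or rationalize to convert ∞-∞ to 0/0 form:
  lim(x→2) 1/(x - 2) - 4/(x² - 4) = 1/4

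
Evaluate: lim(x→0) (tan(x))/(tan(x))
This is a 0/0 indeterminate form.

Apply L'Hôpital's rule: differentiate numerator and denominator separately.
  f(x) = tan(x)   ⇒   f'(x) = tan(x)^2 + 1
  g(x) = tan(x)   ⇒   g'(x) = tan(x)^2 + 1
  lim(x→0) f'(x)/g'(x) = lim(x→0) (tan(x)^2 + 1)/(tan(x)^2 + 1)
  = 1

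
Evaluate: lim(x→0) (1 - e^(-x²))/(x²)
This is a 0/0 indeterminate form.

Apply L'Hôpital's rule: differentiate numerator and denominator separately.
  f(x) = 1 - e^(-x^2)   ⇒   f'(x) = 2·x·e^(-x^2)
  g(x) = x^2   ⇒   g'(x) = 2·x
  lim(x→0) f'(x)/g'(x) = lim(x→0) (2·x·e^(-x^2))/(2·x)
  = 1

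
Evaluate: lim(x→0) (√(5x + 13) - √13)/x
This is a standard limit.

Factor or rationalize the expression:
  lim(x→0) (√(5x + 13) - √13)/x = 5·sqrt(13)/26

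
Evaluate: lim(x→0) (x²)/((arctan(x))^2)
This is a 0/0 indeterminate form.

Apply L'Hôpital's rule: differentiate numerator and denominator separately.
  f(x) = x^2   ⇒   f'(x) = 2·x
  g(x) = atan(x)^2   ⇒   g'(x) = 2·atan(x)/(x^2 + 1)
  lim(x→0) f'(x)/g'(x) = lim(x→0) (2·x)/(2·atan(x)/(x^2 + 1))
  = 1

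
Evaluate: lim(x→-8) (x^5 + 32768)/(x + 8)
This is a standard limit.

Factor or rationalize the expression:
  lim(x→-8) (x^5 + 32768)/(x + 8) = 20480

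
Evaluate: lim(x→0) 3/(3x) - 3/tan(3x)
This is an ∞-∞ indeterminate form.

Combine fractions or rationalize to convert ∞-∞ to 0/0 form:
  lim(x→0) 3/(3x) - 3/tan(3x) = 0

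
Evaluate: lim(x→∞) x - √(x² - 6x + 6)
This is an ∞-∞ indeterminate form.

Combine fractions or rationalize to convert ∞-∞ to 0/0 form:
  lim(x→∞) x - √(x² - 6x + 6) = 3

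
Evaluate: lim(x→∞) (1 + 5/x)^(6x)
This is an exponential indeterminate form.

For exponential indeterminate forms, take the natural log:
  Let L = lim(x→∞) (1 + 5/x)^(6x)
  Then ln(L) = lim(x→∞) [exponent × ln(base)]
  Evaluate using L'Hôpital or standard limits, then exponentiate.
  L = e^(30)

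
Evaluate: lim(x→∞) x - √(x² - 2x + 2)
This is an ∞-∞ indeterminate form.

Combine fractions or rationalize to convert ∞-∞ to 0/0 form:
  lim(x→∞) x - √(x² - 2x + 2) = 1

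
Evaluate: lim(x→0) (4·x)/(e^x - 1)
This is a 0/0 indeterminate form.

Apply L'Hôpital's rule: differentiate numerator and denominator separately.
  f(x) = 4·x   ⇒   f'(x) = 4
  g(x) = e^(x) - 1   ⇒   g'(x) = e^(x)
  lim(x→0) f'(x)/g'(x) = lim(x→0) (4)/(e^(x))
  = 4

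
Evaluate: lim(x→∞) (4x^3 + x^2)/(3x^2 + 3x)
This is an ∞/∞ indeterminate form.

Apply L'Hôpital's rule: differentiate numerator and denominator separately.
  f(x) = 4·x^3 + x^2   ⇒   f'(x) = 12·x^2 + 2·x
  g(x) = 3·x^2 + 3·x   ⇒   g'(x) = 6·x + 3
  lim(x→∞) f'(x)/g'(x) = lim(x→∞) (12·x^2 + 2·x)/(6·x + 3)
  = ∞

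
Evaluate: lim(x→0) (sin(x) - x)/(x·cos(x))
This is a 0/0 indeterminate form.

Apply L'Hôpital's rule: differentiate numerator and denominator separately.
  f(x) = -x + sin(x)   ⇒   f'(x) = cos(x) - 1
  g(x) = x·cos(x)   ⇒   g'(x) = -x·sin(x) + cos(x)
  lim(x→0) f'(x)/g'(x) = lim(x→0) (cos(x) - 1)/(-x·sin(x) + cos(x))
  = 0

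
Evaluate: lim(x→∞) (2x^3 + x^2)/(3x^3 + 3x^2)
This is an ∞/∞ indeterminate form.

Apply L'Hôpital's rule: differentiate numerator and denominator separately.
  f(x) = 2·x^3 + x^2   ⇒   f'(x) = 6·x^2 + 2·x
  g(x) = 3·x^3 + 3·x^2   ⇒   g'(x) = 9·x^2 + 6·x
  lim(x→∞) f'(x)/g'(x) = lim(x→∞) (6·x^2 + 2·x)/(9·x^2 + 6·x)
  = 2/3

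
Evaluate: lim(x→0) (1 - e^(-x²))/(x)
This is a 0/0 indeterminate form.

Apply L'Hôpital's rule: differentiate numerator and denominator separately.
  f(x) = 1 - e^(-x^2)   ⇒   f'(x) = 2·x·e^(-x^2)
  g(x) = x   ⇒   g'(x) = 1
  lim(x→0) f'(x)/g'(x) = lim(x→0) (2·x·e^(-x^2))/(1)
  = 0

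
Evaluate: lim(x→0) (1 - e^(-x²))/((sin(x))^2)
This is a 0/0 indeterminate form.

Apply L'Hôpital's rule: differentiate numerator and denominator separately.
  f(x) = 1 - e^(-x^2)   ⇒   f'(x) = 2·x·e^(-x^2)
  g(x) = sin(x)^2   ⇒   g'(x) = 2·sin(x)·cos(x)
  lim(x→0) f'(x)/g'(x) = lim(x→0) (2·x·e^(-x^2))/(2·sin(x)·cos(x))
  = 1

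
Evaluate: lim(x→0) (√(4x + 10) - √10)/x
This is a standard limit.

Factor or rationalize the expression:
  lim(x→0) (√(4x + 10) - √10)/x = sqrt(10)/5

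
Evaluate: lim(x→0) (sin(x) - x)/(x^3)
This is a 0/0 indeterminate form.

Apply L'Hôpital's rule: differentiate numerator and denominator separately.
  f(x) = -x + sin(x)   ⇒   f'(x) = cos(x) - 1
  g(x) = x^3   ⇒   g'(x) = 3·x^2
  lim(x→0) f'(x)/g'(x) = lim(x→0) (cos(x) - 1)/(3·x^2)
  = -1/6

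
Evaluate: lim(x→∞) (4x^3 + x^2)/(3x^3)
This is an ∞/∞ indeterminate form.

Apply L'Hôpital's rule: differentiate numerator and denominator separately.
  f(x) = 4·x^3 + x^2   ⇒   f'(x) = 12·x^2 + 2·x
  g(x) = 3·x^3   ⇒   g'(x) = 9·x^2
  lim(x→∞) f'(x)/g'(x) = lim(x→∞) (12·x^2 + 2·x)/(9·x^2)
  = 4/3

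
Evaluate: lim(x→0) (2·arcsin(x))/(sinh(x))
This is a 0/0 indeterminate form.

Apply L'Hôpital's rule: differentiate numerator and denominator separately.
  f(x) = 2·asin(x)   ⇒   f'(x) = 2/sqrt(1 - x^2)
  g(x) = sinh(x)   ⇒   g'(x) = cosh(x)
  lim(x→0) f'(x)/g'(x) = lim(x→0) (2/sqrt(1 - x^2))/(cosh(x))
  = 2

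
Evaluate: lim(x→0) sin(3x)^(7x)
This is an exponential indeterminate form.

For exponential indeterminate forms, take the natural log:
  Let L = lim(x→0) sin(3x)^(7x)
  Then ln(L) = lim(x→0) [exponent × ln(base)]
  Evaluate using L'Hôpital or standard limits, then exponentiate.
  L = 1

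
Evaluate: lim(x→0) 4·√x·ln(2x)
This is a 0·∞ indeterminate form.

Rewrite 0·∞ as a quotient (0/0 or ∞/∞ form), then apply L'Hôpital's rule:
  lim(x→0) 4·√x·ln(2x) = 0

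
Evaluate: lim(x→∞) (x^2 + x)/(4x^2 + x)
This is an ∞/∞ indeterminate form.

Apply L'Hôpital's rule: differentiate numerator and denominator separately.
  f(x) = x^2 + x   ⇒   f'(x) = 2·x + 1
  g(x) = 4·x^2 + x   ⇒   g'(x) = 8·x + 1
  lim(x→∞) f'(x)/g'(x) = lim(x→∞) (2·x + 1)/(8·x + 1)
  = 1/4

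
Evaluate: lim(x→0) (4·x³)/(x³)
This is a 0/0 indeterminate form.

Apply L'Hôpital's rule: differentiate numerator and denominator separately.
  f(x) = 4·x^3   ⇒   f'(x) = 12·x^2
  g(x) = x^3   ⇒   g'(x) = 3·x^2
  lim(x→0) f'(x)/g'(x) = lim(x→0) (12·x^2)/(3·x^2)
  = 4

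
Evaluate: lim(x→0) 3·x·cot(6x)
This is a 0·∞ indeterminate form.

Rewrite 0·∞ as a quotient (0/0 or ∞/∞ form), then apply L'Hôpital's rule:
  lim(x→0) 3·x·cot(6x) = 1/2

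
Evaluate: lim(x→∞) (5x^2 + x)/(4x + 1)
This is an ∞/∞ indeterminate form.

Apply L'Hôpital's rule: differentiate numerator and denominator separately.
  f(x) = 5·x^2 + x   ⇒   f'(x) = 10·x + 1
  g(x) = 4·x + 1   ⇒   g'(x) = 4
  lim(x→∞) f'(x)/g'(x) = lim(x→∞) (10·x + 1)/(4)
  = ∞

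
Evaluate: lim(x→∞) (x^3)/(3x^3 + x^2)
This is an ∞/∞ indeterminate form.

Apply L'Hôpital's rule: differentiate numerator and denominator separately.
  f(x) = x^3   ⇒   f'(x) = 3·x^2
  g(x) = 3·x^3 + x^2   ⇒   g'(x) = 9·x^2 + 2·x
  lim(x→∞) f'(x)/g'(x) = lim(x→∞) (3·x^2)/(9·x^2 + 2·x)
  = 1/3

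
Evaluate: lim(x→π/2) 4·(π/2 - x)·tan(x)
This is a 0·∞ indeterminate form.

Rewrite 0·∞ as a quotient (0/0 or ∞/∞ form), then apply L'Hôpital's rule:
  lim(x→π/2) 4·(π/2 - x)·tan(x) = 4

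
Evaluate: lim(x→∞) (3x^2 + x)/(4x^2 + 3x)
This is an ∞/∞ indeterminate form.

Apply L'Hôpital's rule: differentiate numerator and denominator separately.
  f(x) = 3·x^2 + x   ⇒   f'(x) = 6·x + 1
  g(x) = 4·x^2 + 3·x   ⇒   g'(x) = 8·x + 3
  lim(x→∞) f'(x)/g'(x) = lim(x→∞) (6·x + 1)/(8·x + 3)
  = 3/4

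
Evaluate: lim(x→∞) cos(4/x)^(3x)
This is an exponential indeterminate form.

For exponential indeterminate forms, take the natural log:
  Let L = lim(x→∞) cos(4/x)^(3x)
  Then ln(L) = lim(x→∞) [exponent × ln(base)]
  Evaluate using L'Hôpital or standard limits, then exponentiate.
  L = 1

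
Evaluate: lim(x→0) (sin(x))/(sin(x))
This is a 0/0 indeterminate form.

Apply L'Hôpital's rule: differentiate numerator and denominator separately.
  f(x) = sin(x)   ⇒   f'(x) = cos(x)
  g(x) = sin(x)   ⇒   g'(x) = cos(x)
  lim(x→0) f'(x)/g'(x) = lim(x→0) (cos(x))/(cos(x))
  = 1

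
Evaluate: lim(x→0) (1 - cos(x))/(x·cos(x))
This is a 0/0 indeterminate form.

Apply L'Hôpital's rule: differentiate numerator and denominator separately.
  f(x) = 1 - cos(x)   ⇒   f'(x) = sin(x)
  g(x) = x·cos(x)   ⇒   g'(x) = -x·sin(x) + cos(x)
  lim(x→0) f'(x)/g'(x) = lim(x→0) (sin(x))/(-x·sin(x) + cos(x))
  = 0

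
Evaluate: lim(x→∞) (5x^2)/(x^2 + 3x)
This is an ∞/∞ indeterminate form.

Apply L'Hôpital's rule: differentiate numerator and denominator separately.
  f(x) = 5·x^2   ⇒   f'(x) = 10·x
  g(x) = x^2 + 3·x   ⇒   g'(x) = 2·x + 3
  lim(x→∞) f'(x)/g'(x) = lim(x→∞) (10·x)/(2·x + 3)
  = 5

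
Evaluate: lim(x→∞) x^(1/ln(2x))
This is an exponential indeterminate form.

For exponential indeterminate forms, take the natural log:
  Let L = lim(x→∞) x^(1/ln(2x))
  Then ln(L) = lim(x→∞) [exponent × ln(base)]
  Evaluate using L'Hôpital or standard limits, then exponentiate.
  L = e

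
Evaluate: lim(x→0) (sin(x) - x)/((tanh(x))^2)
This is a 0/0 indeterminate form.

Apply L'Hôpital's rule: differentiate numerator and denominator separately.
  f(x) = -x + sin(x)   ⇒   f'(x) = cos(x) - 1
  g(x) = tanh(x)^2   ⇒   g'(x) = (2 - 2·tanh(x)^2)·tanh(x)
  lim(x→0) f'(x)/g'(x) = lim(x→0) (cos(x) - 1)/((2 - 2·tanh(x)^2)·tanh(x))
  = 0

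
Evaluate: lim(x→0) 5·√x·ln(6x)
This is a 0·∞ indeterminate form.

Rewrite 0·∞ as a quotient (0/0 or ∞/∞ form), then apply L'Hôpital's rule:
  lim(x→0) 5·√x·ln(6x) = 0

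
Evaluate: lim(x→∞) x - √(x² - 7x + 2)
This is an ∞-∞ indeterminate form.

Combine fractions or rationalize to convert ∞-∞ to 0/0 form:
  lim(x→∞) x - √(x² - 7x + 2) = 7/2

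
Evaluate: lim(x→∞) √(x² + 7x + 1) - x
This is an ∞-∞ indeterminate form.

Combine fractions or rationalize to convert ∞-∞ to 0/0 form:
  lim(x→∞) √(x² + 7x + 1) - x = 7/2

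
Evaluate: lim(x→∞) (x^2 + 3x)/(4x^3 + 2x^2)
This is an ∞/∞ indeterminate form.

Apply L'Hôpital's rule: differentiate numerator and denominator separately.
  f(x) = x^2 + 3·x   ⇒   f'(x) = 2·x + 3
  g(x) = 4·x^3 + 2·x^2   ⇒   g'(x) = 12·x^2 + 4·x
  lim(x→∞) f'(x)/g'(x) = lim(x→∞) (2·x + 3)/(12·x^2 + 4·x)
  = 0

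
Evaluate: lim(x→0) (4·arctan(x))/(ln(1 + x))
This is a 0/0 indeterminate form.

Apply L'Hôpital's rule: differentiate numerator and denominator separately.
  f(x) = 4·atan(x)   ⇒   f'(x) = 4/(x^2 + 1)
  g(x) = ln(x + 1)   ⇒   g'(x) = 1/(x + 1)
  lim(x→0) f'(x)/g'(x) = lim(x→0) (4/(x^2 + 1))/(1/(x + 1))
  = 4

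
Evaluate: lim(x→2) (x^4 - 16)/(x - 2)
This is a standard limit.

Factor or rationalize the expression:
  lim(x→2) (x^4 - 16)/(x - 2) = 32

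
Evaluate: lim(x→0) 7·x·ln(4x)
This is a 0·∞ indeterminate form.

Rewrite 0·∞ as a quotient (0/0 or ∞/∞ form), then apply L'Hôpital's rule:
  lim(x→0) 7·x·ln(4x) = 0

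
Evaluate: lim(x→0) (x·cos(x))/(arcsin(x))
This is a 0/0 indeterminate form.

Apply L'Hôpital's rule: differentiate numerator and denominator separately.
  f(x) = x·cos(x)   ⇒   f'(x) = -x·sin(x) + cos(x)
  g(x) = asin(x)   ⇒   g'(x) = 1/sqrt(1 - x^2)
  lim(x→0) f'(x)/g'(x) = lim(x→0) (-x·sin(x) + cos(x))/(1/sqrt(1 - x^2))
  = 1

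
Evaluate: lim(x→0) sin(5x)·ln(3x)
This is a 0·∞ indeterminate form.

Rewrite 0·∞ as a quotient (0/0 or ∞/∞ form), then apply L'Hôpital's rule:
  lim(x→0) sin(5x)·ln(3x) = 0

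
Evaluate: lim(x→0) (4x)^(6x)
This is an exponential indeterminate form.

For exponential indeterminate forms, take the natural log:
  Let L = lim(x→0) (4x)^(6x)
  Then ln(L) = lim(x→0) [exponent × ln(base)]
  Evaluate using L'Hôpital or standard limits, then exponentiate.
  L = 1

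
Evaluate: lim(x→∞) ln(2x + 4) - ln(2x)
This is an ∞-∞ indeterminate form.

Combine fractions or rationalize to convert ∞-∞ to 0/0 form:
  lim(x→∞) ln(2x + 4) - ln(2x) = 0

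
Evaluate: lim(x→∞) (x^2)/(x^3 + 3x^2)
This is an ∞/∞ indeterminate form.

Apply L'Hôpital's rule: differentiate numerator and denominator separately.
  f(x) = x^2   ⇒   f'(x) = 2·x
  g(x) = x^3 + 3·x^2   ⇒   g'(x) = 3·x^2 + 6·x
  lim(x→∞) f'(x)/g'(x) = lim(x→∞) (2·x)/(3·x^2 + 6·x)
  = 0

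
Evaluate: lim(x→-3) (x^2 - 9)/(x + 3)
This is a standard limit.

Factor or rationalize the expression:
  lim(x→-3) (x^2 - 9)/(x + 3) = -6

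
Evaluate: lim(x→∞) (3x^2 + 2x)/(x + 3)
This is an ∞/∞ indeterminate form.

Apply L'Hôpital's rule: differentiate numerator and denominator separately.
  f(x) = 3·x^2 + 2·x   ⇒   f'(x) = 6·x + 2
  g(x) = x + 3   ⇒   g'(x) = 1
  lim(x→∞) f'(x)/g'(x) = lim(x→∞) (6·x + 2)/(1)
  = ∞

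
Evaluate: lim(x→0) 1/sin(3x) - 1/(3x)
This is an ∞-∞ indeterminate form.

Combine fractions or rationalize to convert ∞-∞ to 0/0 form:
  lim(x→0) 1/sin(3x) - 1/(3x) = 0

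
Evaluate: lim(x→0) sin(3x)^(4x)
This is an exponential indeterminate form.

For exponential indeterminate forms, take the natural log:
  Let L = lim(x→0) sin(3x)^(4x)
  Then ln(L) = lim(x→0) [exponent × ln(base)]
  Evaluate using L'Hôpital or standard limits, then exponentiate.
  L = 1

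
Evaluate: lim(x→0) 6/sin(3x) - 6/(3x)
This is an ∞-∞ indeterminate form.

Combine fractions or rationalize to convert ∞-∞ to 0/0 form:
  lim(x→0) 6/sin(3x) - 6/(3x) = 0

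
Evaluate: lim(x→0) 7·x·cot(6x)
This is a 0·∞ indeterminate form.

Rewrite 0·∞ as a quotient (0/0 or ∞/∞ form), then apply L'Hôpital's rule:
  lim(x→0) 7·x·cot(6x) = 7/6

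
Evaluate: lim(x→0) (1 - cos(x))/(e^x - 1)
This is a 0/0 indeterminate form.

Apply L'Hôpital's rule: differentiate numerator and denominator separately.
  f(x) = 1 - cos(x)   ⇒   f'(x) = sin(x)
  g(x) = e^(x) - 1   ⇒   g'(x) = e^(x)
  lim(x→0) f'(x)/g'(x) = lim(x→0) (sin(x))/(e^(x))
  = 0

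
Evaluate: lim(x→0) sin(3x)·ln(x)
This is a 0·∞ indeterminate form.

Rewrite 0·∞ as a quotient (0/0 or ∞/∞ form), then apply L'Hôpital's rule:
  lim(x→0) sin(3x)·ln(x) = 0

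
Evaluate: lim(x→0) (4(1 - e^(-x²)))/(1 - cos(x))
This is a 0/0 indeterminate form.

Apply L'Hôpital's rule: differentiate numerator and denominator separately.
  f(x) = 4 - 4·e^(-x^2)   ⇒   f'(x) = 8·x·e^(-x^2)
  g(x) = 1 - cos(x)   ⇒   g'(x) = sin(x)
  lim(x→0) f'(x)/g'(x) = lim(x→0) (8·x·e^(-x^2))/(sin(x))
  = 8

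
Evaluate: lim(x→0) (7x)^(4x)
This is an exponential indeterminate form.

For exponential indeterminate forms, take the natural log:
  Let L = lim(x→0) (7x)^(4x)
  Then ln(L) = lim(x→0) [exponent × ln(base)]
  Evaluate using L'Hôpital or standard limits, then exponentiate.
  L = 1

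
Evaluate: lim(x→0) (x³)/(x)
This is a 0/0 indeterminate form.

Apply L'Hôpital's rule: differentiate numerator and denominator separately.
  f(x) = x^3   ⇒   f'(x) = 3·x^2
  g(x) = x   ⇒   g'(x) = 1
  lim(x→0) f'(x)/g'(x) = lim(x→0) (3·x^2)/(1)
  = 0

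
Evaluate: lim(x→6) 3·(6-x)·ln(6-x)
This is a 0·∞ indeterminate form.

Rewrite 0·∞ as a quotient (0/0 or ∞/∞ form), then apply L'Hôpital's rule:
  lim(x→6) 3·(6-x)·ln(6-x) = 0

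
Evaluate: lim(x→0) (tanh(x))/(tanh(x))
This is a 0/0 indeterminate form.

Apply L'Hôpital's rule: differentiate numerator and denominator separately.
  f(x) = tanh(x)   ⇒   f'(x) = 1 - tanh(x)^2
  g(x) = tanh(x)   ⇒   g'(x) = 1 - tanh(x)^2
  lim(x→0) f'(x)/g'(x) = lim(x→0) (1 - tanh(x)^2)/(1 - tanh(x)^2)
  = 1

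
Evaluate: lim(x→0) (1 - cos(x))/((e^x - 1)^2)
This is a 0/0 indeterminate form.

Apply L'Hôpital's rule: differentiate numerator and denominator separately.
  f(x) = 1 - cos(x)   ⇒   f'(x) = sin(x)
  g(x) = (e^(x) - 1)^2   ⇒   g'(x) = 2·(e^(x) - 1)·e^(x)
  lim(x→0) f'(x)/g'(x) = lim(x→0) (sin(x))/(2·(e^(x) - 1)·e^(x))
  = 1/2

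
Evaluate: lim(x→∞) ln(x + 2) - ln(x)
This is an ∞-∞ indeterminate form.

Combine fractions or rationalize to convert ∞-∞ to 0/0 form:
  lim(x→∞) ln(x + 2) - ln(x) = 0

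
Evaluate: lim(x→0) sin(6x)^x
This is an exponential indeterminate form.

For exponential indeterminate forms, take the natural log:
  Let L = lim(x→0) sin(6x)^x
  Then ln(L) = lim(x→0) [exponent × ln(base)]
  Evaluate using L'Hôpital or standard limits, then exponentiate.
  L = 1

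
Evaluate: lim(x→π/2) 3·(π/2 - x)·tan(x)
This is a 0·∞ indeterminate form.

Rewrite 0·∞ as a quotient (0/0 or ∞/∞ form), then apply L'Hôpital's rule:
  lim(x→π/2) 3·(π/2 - x)·tan(x) = 3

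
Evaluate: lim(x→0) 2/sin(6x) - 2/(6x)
This is an ∞-∞ indeterminate form.

Combine fractions or rationalize to convert ∞-∞ to 0/0 form:
  lim(x→0) 2/sin(6x) - 2/(6x) = 0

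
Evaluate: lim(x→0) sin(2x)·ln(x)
This is a 0·∞ indeterminate form.

Rewrite 0·∞ as a quotient (0/0 or ∞/∞ form), then apply L'Hôpital's rule:
  lim(x→0) sin(2x)·ln(x) = 0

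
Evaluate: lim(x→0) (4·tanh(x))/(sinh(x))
This is a 0/0 indeterminate form.

Apply L'Hôpital's rule: differentiate numerator and denominator separately.
  f(x) = 4·tanh(x)   ⇒   f'(x) = 4 - 4·tanh(x)^2
  g(x) = sinh(x)   ⇒   g'(x) = cosh(x)
  lim(x→0) f'(x)/g'(x) = lim(x→0) (4 - 4·tanh(x)^2)/(cosh(x))
  = 4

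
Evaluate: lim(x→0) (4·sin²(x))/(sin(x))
This is a 0/0 indeterminate form.

Apply L'Hôpital's rule: differentiate numerator and denominator separately.
  f(x) = 4·sin(x)^2   ⇒   f'(x) = 8·sin(x)·cos(x)
  g(x) = sin(x)   ⇒   g'(x) = cos(x)
  lim(x→0) f'(x)/g'(x) = lim(x→0) (8·sin(x)·cos(x))/(cos(x))
  = 0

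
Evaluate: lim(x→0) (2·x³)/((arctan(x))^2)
This is a 0/0 indeterminate form.

Apply L'Hôpital's rule: differentiate numerator and denominator separately.
  f(x) = 2·x^3   ⇒   f'(x) = 6·x^2
  g(x) = atan(x)^2   ⇒   g'(x) = 2·atan(x)/(x^2 + 1)
  lim(x→0) f'(x)/g'(x) = lim(x→0) (6·x^2)/(2·atan(x)/(x^2 + 1))
  = 0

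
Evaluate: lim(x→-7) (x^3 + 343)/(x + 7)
This is a standard limit.

Factor or rationalize the expression:
  lim(x→-7) (x^3 + 343)/(x + 7) = 147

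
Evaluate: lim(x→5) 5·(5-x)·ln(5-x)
This is a 0·∞ indeterminate form.

Rewrite 0·∞ as a quotient (0/0 or ∞/∞ form), then apply L'Hôpital's rule:
  lim(x→5) 5·(5-x)·ln(5-x) = 0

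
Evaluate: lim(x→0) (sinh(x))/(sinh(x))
This is a 0/0 indeterminate form.

Apply L'Hôpital's rule: differentiate numerator and denominator separately.
  f(x) = sinh(x)   ⇒   f'(x) = cosh(x)
  g(x) = sinh(x)   ⇒   g'(x) = cosh(x)
  lim(x→0) f'(x)/g'(x) = lim(x→0) (cosh(x))/(cosh(x))
  = 1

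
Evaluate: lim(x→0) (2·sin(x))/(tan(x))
This is a 0/0 indeterminate form.

Apply L'Hôpital's rule: differentiate numerator and denominator separately.
  f(x) = 2·sin(x)   ⇒   f'(x) = 2·cos(x)
  g(x) = tan(x)   ⇒   g'(x) = tan(x)^2 + 1
  lim(x→0) f'(x)/g'(x) = lim(x→0) (2·cos(x))/(tan(x)^2 + 1)
  = 2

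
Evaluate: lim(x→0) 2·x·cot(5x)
This is a 0·∞ indeterminate form.

Rewrite 0·∞ as a quotient (0/0 or ∞/∞ form), then apply L'Hôpital's rule:
  lim(x→0) 2·x·cot(5x) = 2/5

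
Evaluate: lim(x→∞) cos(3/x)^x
This is an exponential indeterminate form.

For exponential indeterminate forms, take the natural log:
  Let L = lim(x→∞) cos(3/x)^x
  Then ln(L) = lim(x→∞) [exponent × ln(base)]
  Evaluate using L'Hôpital or standard limits, then exponentiate.
  L = 1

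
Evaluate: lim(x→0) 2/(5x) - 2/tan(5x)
This is an ∞-∞ indeterminate form.

Combine fractions or rationalize to convert ∞-∞ to 0/0 form:
  lim(x→0) 2/(5x) - 2/tan(5x) = 0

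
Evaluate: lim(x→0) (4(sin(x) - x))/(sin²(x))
This is a 0/0 indeterminate form.

Apply L'Hôpital's rule: differentiate numerator and denominator separately.
  f(x) = -4·x + 4·sin(x)   ⇒   f'(x) = 4·cos(x) - 4
  g(x) = sin(x)^2   ⇒   g'(x) = 2·sin(x)·cos(x)
  lim(x→0) f'(x)/g'(x) = lim(x→0) (4·cos(x) - 4)/(2·sin(x)·cos(x))
  = 0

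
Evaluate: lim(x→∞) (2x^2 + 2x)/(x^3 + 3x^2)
This is an ∞/∞ indeterminate form.

Apply L'Hôpital's rule: differentiate numerator and denominator separately.
  f(x) = 2·x^2 + 2·x   ⇒   f'(x) = 4·x + 2
  g(x) = x^3 + 3·x^2   ⇒   g'(x) = 3·x^2 + 6·x
  lim(x→∞) f'(x)/g'(x) = lim(x→∞) (4·x + 2)/(3·x^2 + 6·x)
  = 0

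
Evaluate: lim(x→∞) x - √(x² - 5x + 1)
This is an ∞-∞ indeterminate form.

Combine fractions or rationalize to convert ∞-∞ to 0/0 form:
  lim(x→∞) x - √(x² - 5x + 1) = 5/2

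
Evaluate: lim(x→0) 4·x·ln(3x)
This is a 0·∞ indeterminate form.

Rewrite 0·∞ as a quotient (0/0 or ∞/∞ form), then apply L'Hôpital's rule:
  lim(x→0) 4·x·ln(3x) = 0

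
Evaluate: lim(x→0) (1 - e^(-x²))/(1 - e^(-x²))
This is a 0/0 indeterminate form.

Apply L'Hôpital's rule: differentiate numerator and denominator separately.
  f(x) = 1 - e^(-x^2)   ⇒   f'(x) = 2·x·e^(-x^2)
  g(x) = 1 - e^(-x^2)   ⇒   g'(x) = 2·x·e^(-x^2)
  lim(x→0) f'(x)/g'(x) = lim(x→0) (2·x·e^(-x^2))/(2·x·e^(-x^2))
  = 1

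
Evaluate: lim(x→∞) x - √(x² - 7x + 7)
This is an ∞-∞ indeterminate form.

Combine fractions or rationalize to convert ∞-∞ to 0/0 form:
  lim(x→∞) x - √(x² - 7x + 7) = 7/2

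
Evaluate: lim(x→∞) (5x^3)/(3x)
This is an ∞/∞ indeterminate form.

Apply L'Hôpital's rule: differentiate numerator and denominator separately.
  f(x) = 5·x^3   ⇒   f'(x) = 15·x^2
  g(x) = 3·x   ⇒   g'(x) = 3
  lim(x→∞) f'(x)/g'(x) = lim(x→∞) (15·x^2)/(3)
  = ∞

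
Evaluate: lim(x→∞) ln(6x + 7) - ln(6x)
This is an ∞-∞ indeterminate form.

Combine fractions or rationalize to convert ∞-∞ to 0/0 form:
  lim(x→∞) ln(6x + 7) - ln(6x) = 0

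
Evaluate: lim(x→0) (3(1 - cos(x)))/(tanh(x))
This is a 0/0 indeterminate form.

Apply L'Hôpital's rule: differentiate numerator and denominator separately.
  f(x) = 3 - 3·cos(x)   ⇒   f'(x) = 3·sin(x)
  g(x) = tanh(x)   ⇒   g'(x) = 1 - tanh(x)^2
  lim(x→0) f'(x)/g'(x) = lim(x→0) (3·sin(x))/(1 - tanh(x)^2)
  = 0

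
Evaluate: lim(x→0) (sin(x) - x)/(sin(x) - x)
This is a 0/0 indeterminate form.

Apply L'Hôpital's rule: differentiate numerator and denominator separately.
  f(x) = -x + sin(x)   ⇒   f'(x) = cos(x) - 1
  g(x) = -x + sin(x)   ⇒   g'(x) = cos(x) - 1
  lim(x→0) f'(x)/g'(x) = lim(x→0) (cos(x) - 1)/(cos(x) - 1)
  = 1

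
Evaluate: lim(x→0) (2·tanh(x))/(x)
This is a 0/0 indeterminate form.

Apply L'Hôpital's rule: differentiate numerator and denominator separately.
  f(x) = 2·tanh(x)   ⇒   f'(x) = 2 - 2·tanh(x)^2
  g(x) = x   ⇒   g'(x) = 1
  lim(x→0) f'(x)/g'(x) = lim(x→0) (2 - 2·tanh(x)^2)/(1)
  = 2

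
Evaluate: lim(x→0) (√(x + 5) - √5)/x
This is a standard limit.

Factor or rationalize the expression:
  lim(x→0) (√(x + 5) - √5)/x = sqrt(5)/10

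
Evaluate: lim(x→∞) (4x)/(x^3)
This is an ∞/∞ indeterminate form.

Apply L'Hôpital's rule: differentiate numerator and denominator separately.
  f(x) = 4·x   ⇒   f'(x) = 4
  g(x) = x^3   ⇒   g'(x) = 3·x^2
  lim(x→∞) f'(x)/g'(x) = lim(x→∞) (4)/(3·x^2)
  = 0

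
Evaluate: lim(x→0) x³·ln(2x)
This is a 0·∞ indeterminate form.

Rewrite 0·∞ as a quotient (0/0 or ∞/∞ form), then apply L'Hôpital's rule:
  lim(x→0) x³·ln(2x) = 0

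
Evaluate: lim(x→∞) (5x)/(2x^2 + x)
This is an ∞/∞ indeterminate form.

Apply L'Hôpital's rule: differentiate numerator and denominator separately.
  f(x) = 5·x   ⇒   f'(x) = 5
  g(x) = 2·x^2 + x   ⇒   g'(x) = 4·x + 1
  lim(x→∞) f'(x)/g'(x) = lim(x→∞) (5)/(4·x + 1)
  = 0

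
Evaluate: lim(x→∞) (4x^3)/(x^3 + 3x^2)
This is an ∞/∞ indeterminate form.

Apply L'Hôpital's rule: differentiate numerator and denominator separately.
  f(x) = 4·x^3   ⇒   f'(x) = 12·x^2
  g(x) = x^3 + 3·x^2   ⇒   g'(x) = 3·x^2 + 6·x
  lim(x→∞) f'(x)/g'(x) = lim(x→∞) (12·x^2)/(3·x^2 + 6·x)
  = 4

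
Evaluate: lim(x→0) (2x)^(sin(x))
This is an exponential indeterminate form.

For exponential indeterminate forms, take the natural log:
  Let L = lim(x→0) (2x)^(sin(x))
  Then ln(L) = lim(x→0) [exponent × ln(base)]
  Evaluate using L'Hôpital or standard limits, then exponentiate.
  L = 1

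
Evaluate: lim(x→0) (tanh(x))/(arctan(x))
This is a 0/0 indeterminate form.

Apply L'Hôpital's rule: differentiate numerator and denominator separately.
  f(x) = tanh(x)   ⇒   f'(x) = 1 - tanh(x)^2
  g(x) = atan(x)   ⇒   g'(x) = 1/(x^2 + 1)
  lim(x→0) f'(x)/g'(x) = lim(x→0) (1 - tanh(x)^2)/(1/(x^2 + 1))
  = 1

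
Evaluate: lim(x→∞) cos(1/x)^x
This is an exponential indeterminate form.

For exponential indeterminate forms, take the natural log:
  Let L = lim(x→∞) cos(1/x)^x
  Then ln(L) = lim(x→∞) [exponent × ln(base)]
  Evaluate using L'Hôpital or standard limits, then exponentiate.
  L = 1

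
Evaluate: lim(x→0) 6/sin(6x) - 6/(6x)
This is an ∞-∞ indeterminate form.

Combine fractions or rationalize to convert ∞-∞ to 0/0 form:
  lim(x→0) 6/sin(6x) - 6/(6x) = 0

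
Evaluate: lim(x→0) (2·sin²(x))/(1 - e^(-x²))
This is a 0/0 indeterminate form.

Apply L'Hôpital's rule: differentiate numerator and denominator separately.
  f(x) = 2·sin(x)^2   ⇒   f'(x) = 4·sin(x)·cos(x)
  g(x) = 1 - e^(-x^2)   ⇒   g'(x) = 2·x·e^(-x^2)
  lim(x→0) f'(x)/g'(x) = lim(x→0) (4·sin(x)·cos(x))/(2·x·e^(-x^2))
  = 2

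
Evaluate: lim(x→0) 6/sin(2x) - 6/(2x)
This is an ∞-∞ indeterminate form.

Combine fractions or rationalize to convert ∞-∞ to 0/0 form:
  lim(x→0) 6/sin(2x) - 6/(2x) = 0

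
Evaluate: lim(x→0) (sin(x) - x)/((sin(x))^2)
This is a 0/0 indeterminate form.

Apply L'Hôpital's rule: differentiate numerator and denominator separately.
  f(x) = -x + sin(x)   ⇒   f'(x) = cos(x) - 1
  g(x) = sin(x)^2   ⇒   g'(x) = 2·sin(x)·cos(x)
  lim(x→0) f'(x)/g'(x) = lim(x→0) (cos(x) - 1)/(2·sin(x)·cos(x))
  = 0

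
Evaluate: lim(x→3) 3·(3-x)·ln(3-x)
This is a 0·∞ indeterminate form.

Rewrite 0·∞ as a quotient (0/0 or ∞/∞ form), then apply L'Hôpital's rule:
  lim(x→3) 3·(3-x)·ln(3-x) = 0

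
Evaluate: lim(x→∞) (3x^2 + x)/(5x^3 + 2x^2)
This is an ∞/∞ indeterminate form.

Apply L'Hôpital's rule: differentiate numerator and denominator separately.
  f(x) = 3·x^2 + x   ⇒   f'(x) = 6·x + 1
  g(x) = 5·x^3 + 2·x^2   ⇒   g'(x) = 15·x^2 + 4·x
  lim(x→∞) f'(x)/g'(x) = lim(x→∞) (6·x + 1)/(15·x^2 + 4·x)
  = 0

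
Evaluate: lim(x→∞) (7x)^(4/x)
This is an exponential indeterminate form.

For exponential indeterminate forms, take the natural log:
  Let L = lim(x→∞) (7x)^(4/x)
  Then ln(L) = lim(x→∞) [exponent × ln(base)]
  Evaluate using L'Hôpital or standard limits, then exponentiate.
  L = 1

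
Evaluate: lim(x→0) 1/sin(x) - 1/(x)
This is an ∞-∞ indeterminate form.

Combine fractions or rationalize to convert ∞-∞ to 0/0 form:
  lim(x→0) 1/sin(x) - 1/(x) = 0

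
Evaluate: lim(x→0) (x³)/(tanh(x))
This is a 0/0 indeterminate form.

Apply L'Hôpital's rule: differentiate numerator and denominator separately.
  f(x) = x^3   ⇒   f'(x) = 3·x^2
  g(x) = tanh(x)   ⇒   g'(x) = 1 - tanh(x)^2
  lim(x→0) f'(x)/g'(x) = lim(x→0) (3·x^2)/(1 - tanh(x)^2)
  = 0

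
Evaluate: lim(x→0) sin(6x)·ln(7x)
This is a 0·∞ indeterminate form.

Rewrite 0·∞ as a quotient (0/0 or ∞/∞ form), then apply L'Hôpital's rule:
  lim(x→0) sin(6x)·ln(7x) = 0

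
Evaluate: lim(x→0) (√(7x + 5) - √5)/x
This is a standard limit.

Factor or rationalize the expression:
  lim(x→0) (√(7x + 5) - √5)/x = 7·sqrt(5)/10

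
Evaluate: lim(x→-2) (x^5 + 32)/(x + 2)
This is a standard limit.

Factor or rationalize the expression:
  lim(x→-2) (x^5 + 32)/(x + 2) = 80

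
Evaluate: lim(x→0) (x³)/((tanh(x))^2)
This is a 0/0 indeterminate form.

Apply L'Hôpital's rule: differentiate numerator and denominator separately.
  f(x) = x^3   ⇒   f'(x) = 3·x^2
  g(x) = tanh(x)^2   ⇒   g'(x) = (2 - 2·tanh(x)^2)·tanh(x)
  lim(x→0) f'(x)/g'(x) = lim(x→0) (3·x^2)/((2 - 2·tanh(x)^2)·tanh(x))
  = 0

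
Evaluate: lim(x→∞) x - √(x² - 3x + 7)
This is an ∞-∞ indeterminate form.

Combine fractions or rationalize to convert ∞-∞ to 0/0 form:
  lim(x→∞) x - √(x² - 3x + 7) = 3/2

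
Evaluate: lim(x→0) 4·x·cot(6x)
This is a 0·∞ indeterminate form.

Rewrite 0·∞ as a quotient (0/0 or ∞/∞ form), then apply L'Hôpital's rule:
  lim(x→0) 4·x·cot(6x) = 2/3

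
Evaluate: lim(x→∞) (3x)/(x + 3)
This is an ∞/∞ indeterminate form.

Apply L'Hôpital's rule: differentiate numerator and denominator separately.
  f(x) = 3·x   ⇒   f'(x) = 3
  g(x) = x + 3   ⇒   g'(x) = 1
  lim(x→∞) f'(x)/g'(x) = lim(x→∞) (3)/(1)
  = 3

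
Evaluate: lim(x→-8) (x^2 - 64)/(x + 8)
This is a standard limit.

Factor or rationalize the expression:
  lim(x→-8) (x^2 - 64)/(x + 8) = -16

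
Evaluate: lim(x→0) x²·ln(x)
This is a 0·∞ indeterminate form.

Rewrite 0·∞ as a quotient (0/0 or ∞/∞ form), then apply L'Hôpital's rule:
  lim(x→0) x²·ln(x) = 0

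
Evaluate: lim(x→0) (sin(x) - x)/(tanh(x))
This is a 0/0 indeterminate form.

Apply L'Hôpital's rule: differentiate numerator and denominator separately.
  f(x) = -x + sin(x)   ⇒   f'(x) = cos(x) - 1
  g(x) = tanh(x)   ⇒   g'(x) = 1 - tanh(x)^2
  lim(x→0) f'(x)/g'(x) = lim(x→0) (cos(x) - 1)/(1 - tanh(x)^2)
  = 0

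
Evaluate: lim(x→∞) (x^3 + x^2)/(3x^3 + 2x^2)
This is an ∞/∞ indeterminate form.

Apply L'Hôpital's rule: differentiate numerator and denominator separately.
  f(x) = x^3 + x^2   ⇒   f'(x) = 3·x^2 + 2·x
  g(x) = 3·x^3 + 2·x^2   ⇒   g'(x) = 9·x^2 + 4·x
  lim(x→∞) f'(x)/g'(x) = lim(x→∞) (3·x^2 + 2·x)/(9·x^2 + 4·x)
  = 1/3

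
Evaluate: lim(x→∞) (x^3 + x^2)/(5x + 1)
This is an ∞/∞ indeterminate form.

Apply L'Hôpital's rule: differentiate numerator and denominator separately.
  f(x) = x^3 + x^2   ⇒   f'(x) = 3·x^2 + 2·x
  g(x) = 5·x + 1   ⇒   g'(x) = 5
  lim(x→∞) f'(x)/g'(x) = lim(x→∞) (3·x^2 + 2·x)/(5)
  = ∞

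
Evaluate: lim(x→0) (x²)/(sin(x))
This is a 0/0 indeterminate form.

Apply L'Hôpital's rule: differentiate numerator and denominator separately.
  f(x) = x^2   ⇒   f'(x) = 2·x
  g(x) = sin(x)   ⇒   g'(x) = cos(x)
  lim(x→0) f'(x)/g'(x) = lim(x→0) (2·x)/(cos(x))
  = 0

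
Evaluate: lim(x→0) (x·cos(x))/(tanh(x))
This is a 0/0 indeterminate form.

Apply L'Hôpital's rule: differentiate numerator and denominator separately.
  f(x) = x·cos(x)   ⇒   f'(x) = -x·sin(x) + cos(x)
  g(x) = tanh(x)   ⇒   g'(x) = 1 - tanh(x)^2
  lim(x→0) f'(x)/g'(x) = lim(x→0) (-x·sin(x) + cos(x))/(1 - tanh(x)^2)
  = 1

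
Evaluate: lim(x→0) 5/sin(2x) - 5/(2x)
This is an ∞-∞ indeterminate form.

Combine fractions or rationalize to convert ∞-∞ to 0/0 form:
  lim(x→0) 5/sin(2x) - 5/(2x) = 0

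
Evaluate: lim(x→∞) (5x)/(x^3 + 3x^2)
This is an ∞/∞ indeterminate form.

Apply L'Hôpital's rule: differentiate numerator and denominator separately.
  f(x) = 5·x   ⇒   f'(x) = 5
  g(x) = x^3 + 3·x^2   ⇒   g'(x) = 3·x^2 + 6·x
  lim(x→∞) f'(x)/g'(x) = lim(x→∞) (5)/(3·x^2 + 6·x)
  = 0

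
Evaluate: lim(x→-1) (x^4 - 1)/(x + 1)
This is a standard limit.

Factor or rationalize the expression:
  lim(x→-1) (x^4 - 1)/(x + 1) = -4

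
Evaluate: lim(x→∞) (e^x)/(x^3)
This is an ∞/∞ indeterminate form.

Apply L'Hôpital's rule: differentiate numerator and denominator separately.
  f(x) = e^(x)   ⇒   f'(x) = e^(x)
  g(x) = x^3   ⇒   g'(x) = 3·x^2
  lim(x→∞) f'(x)/g'(x) = lim(x→∞) (e^(x))/(3·x^2)
  = ∞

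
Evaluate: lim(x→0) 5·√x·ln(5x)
This is a 0·∞ indeterminate form.

Rewrite 0·∞ as a quotient (0/0 or ∞/∞ form), then apply L'Hôpital's rule:
  lim(x→0) 5·√x·ln(5x) = 0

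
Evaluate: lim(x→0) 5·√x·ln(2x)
This is a 0·∞ indeterminate form.

Rewrite 0·∞ as a quotient (0/0 or ∞/∞ form), then apply L'Hôpital's rule:
  lim(x→0) 5·√x·ln(2x) = 0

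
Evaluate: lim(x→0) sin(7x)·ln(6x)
This is a 0·∞ indeterminate form.

Rewrite 0·∞ as a quotient (0/0 or ∞/∞ form), then apply L'Hôpital's rule:
  lim(x→0) sin(7x)·ln(6x) = 0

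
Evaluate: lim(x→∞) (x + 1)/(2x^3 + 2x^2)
This is an ∞/∞ indeterminate form.

Apply L'Hôpital's rule: differentiate numerator and denominator separately.
  f(x) = x + 1   ⇒   f'(x) = 1
  g(x) = 2·x^3 + 2·x^2   ⇒   g'(x) = 6·x^2 + 4·x
  lim(x→∞) f'(x)/g'(x) = lim(x→∞) (1)/(6·x^2 + 4·x)
  = 0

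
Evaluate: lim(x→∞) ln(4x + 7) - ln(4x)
This is an ∞-∞ indeterminate form.

Combine fractions or rationalize to convert ∞-∞ to 0/0 form:
  lim(x→∞) ln(4x + 7) - ln(4x) = 0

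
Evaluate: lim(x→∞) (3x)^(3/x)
This is an exponential indeterminate form.

For exponential indeterminate forms, take the natural log:
  Let L = lim(x→∞) (3x)^(3/x)
  Then ln(L) = lim(x→∞) [exponent × ln(base)]
  Evaluate using L'Hôpital or standard limits, then exponentiate.
  L = 1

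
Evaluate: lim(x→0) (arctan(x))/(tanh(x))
This is a 0/0 indeterminate form.

Apply L'Hôpital's rule: differentiate numerator and denominator separately.
  f(x) = atan(x)   ⇒   f'(x) = 1/(x^2 + 1)
  g(x) = tanh(x)   ⇒   g'(x) = 1 - tanh(x)^2
  lim(x→0) f'(x)/g'(x) = lim(x→0) (1/(x^2 + 1))/(1 - tanh(x)^2)
  = 1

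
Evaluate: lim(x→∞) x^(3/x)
This is an exponential indeterminate form.

For exponential indeterminate forms, take the natural log:
  Let L = lim(x→∞) x^(3/x)
  Then ln(L) = lim(x→∞) [exponent × ln(base)]
  Evaluate using L'Hôpital or standard limits, then exponentiate.
  L = 1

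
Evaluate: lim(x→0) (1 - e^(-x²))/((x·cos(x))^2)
This is a 0/0 indeterminate form.

Apply L'Hôpital's rule: differentiate numerator and denominator separately.
  f(x) = 1 - e^(-x^2)   ⇒   f'(x) = 2·x·e^(-x^2)
  g(x) = x^2·cos(x)^2   ⇒   g'(x) = -2·x^2·sin(x)·cos(x) + 2·x·cos(x)^2
  lim(x→0) f'(x)/g'(x) = lim(x→0) (2·x·e^(-x^2))/(-2·x^2·sin(x)·cos(x) + 2·x·cos(x)^2)
  = 1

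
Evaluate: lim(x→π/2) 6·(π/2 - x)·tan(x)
This is a 0·∞ indeterminate form.

Rewrite 0·∞ as a quotient (0/0 or ∞/∞ form), then apply L'Hôpital's rule:
  lim(x→π/2) 6·(π/2 - x)·tan(x) = 6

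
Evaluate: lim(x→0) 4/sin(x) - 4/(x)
This is an ∞-∞ indeterminate form.

Combine fractions or rationalize to convert ∞-∞ to 0/0 form:
  lim(x→0) 4/sin(x) - 4/(x) = 0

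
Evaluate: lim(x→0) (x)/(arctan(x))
This is a 0/0 indeterminate form.

Apply L'Hôpital's rule: differentiate numerator and denominator separately.
  f(x) = x   ⇒   f'(x) = 1
  g(x) = atan(x)   ⇒   g'(x) = 1/(x^2 + 1)
  lim(x→0) f'(x)/g'(x) = lim(x→0) (1)/(1/(x^2 + 1))
  = 1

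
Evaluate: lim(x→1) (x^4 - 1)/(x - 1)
This is a standard limit.

Factor or rationalize the expression:
  lim(x→1) (x^4 - 1)/(x - 1) = 4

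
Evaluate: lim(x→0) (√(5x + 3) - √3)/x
This is a standard limit.

Factor or rationalize the expression:
  lim(x→0) (√(5x + 3) - √3)/x = 5·sqrt(3)/6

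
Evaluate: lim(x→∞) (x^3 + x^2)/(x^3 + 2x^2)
This is an ∞/∞ indeterminate form.

Apply L'Hôpital's rule: differentiate numerator and denominator separately.
  f(x) = x^3 + x^2   ⇒   f'(x) = 3·x^2 + 2·x
  g(x) = x^3 + 2·x^2   ⇒   g'(x) = 3·x^2 + 4·x
  lim(x→∞) f'(x)/g'(x) = lim(x→∞) (3·x^2 + 2·x)/(3·x^2 + 4·x)
  = 1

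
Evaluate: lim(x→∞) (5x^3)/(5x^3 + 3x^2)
This is an ∞/∞ indeterminate form.

Apply L'Hôpital's rule: differentiate numerator and denominator separately.
  f(x) = 5·x^3   ⇒   f'(x) = 15·x^2
  g(x) = 5·x^3 + 3·x^2   ⇒   g'(x) = 15·x^2 + 6·x
  lim(x→∞) f'(x)/g'(x) = lim(x→∞) (15·x^2)/(15·x^2 + 6·x)
  = 1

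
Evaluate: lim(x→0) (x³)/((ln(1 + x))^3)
This is a 0/0 indeterminate form.

Apply L'Hôpital's rule: differentiate numerator and denominator separately.
  f(x) = x^3   ⇒   f'(x) = 3·x^2
  g(x) = ln(x + 1)^3   ⇒   g'(x) = 3·ln(x + 1)^2/(x + 1)
  lim(x→0) f'(x)/g'(x) = lim(x→0) (3·x^2)/(3·ln(x + 1)^2/(x + 1))
  = 1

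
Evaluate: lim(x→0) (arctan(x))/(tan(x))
This is a 0/0 indeterminate form.

Apply L'Hôpital's rule: differentiate numerator and denominator separately.
  f(x) = atan(x)   ⇒   f'(x) = 1/(x^2 + 1)
  g(x) = tan(x)   ⇒   g'(x) = tan(x)^2 + 1
  lim(x→0) f'(x)/g'(x) = lim(x→0) (1/(x^2 + 1))/(tan(x)^2 + 1)
  = 1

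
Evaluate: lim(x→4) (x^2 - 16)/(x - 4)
This is a standard limit.

Factor or rationalize the expression:
  lim(x→4) (x^2 - 16)/(x - 4) = 8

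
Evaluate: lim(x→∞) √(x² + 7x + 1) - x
This is an ∞-∞ indeterminate form.

Combine fractions or rationalize to convert ∞-∞ to 0/0 form:
  lim(x→∞) √(x² + 7x + 1) - x = 7/2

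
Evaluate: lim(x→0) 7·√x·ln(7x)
This is a 0·∞ indeterminate form.

Rewrite 0·∞ as a quotient (0/0 or ∞/∞ form), then apply L'Hôpital's rule:
  lim(x→0) 7·√x·ln(7x) = 0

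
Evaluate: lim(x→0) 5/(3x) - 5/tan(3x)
This is an ∞-∞ indeterminate form.

Combine fractions or rationalize to convert ∞-∞ to 0/0 form:
  lim(x→0) 5/(3x) - 5/tan(3x) = 0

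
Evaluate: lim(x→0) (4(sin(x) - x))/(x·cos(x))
This is a 0/0 indeterminate form.

Apply L'Hôpital's rule: differentiate numerator and denominator separately.
  f(x) = -4·x + 4·sin(x)   ⇒   f'(x) = 4·cos(x) - 4
  g(x) = x·cos(x)   ⇒   g'(x) = -x·sin(x) + cos(x)
  lim(x→0) f'(x)/g'(x) = lim(x→0) (4·cos(x) - 4)/(-x·sin(x) + cos(x))
  = 0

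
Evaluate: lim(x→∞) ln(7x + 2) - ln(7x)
This is an ∞-∞ indeterminate form.

Combine fractions or rationalize to convert ∞-∞ to 0/0 form:
  lim(x→∞) ln(7x + 2) - ln(7x) = 0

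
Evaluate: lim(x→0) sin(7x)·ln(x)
This is a 0·∞ indeterminate form.

Rewrite 0·∞ as a quotient (0/0 or ∞/∞ form), then apply L'Hôpital's rule:
  lim(x→0) sin(7x)·ln(x) = 0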